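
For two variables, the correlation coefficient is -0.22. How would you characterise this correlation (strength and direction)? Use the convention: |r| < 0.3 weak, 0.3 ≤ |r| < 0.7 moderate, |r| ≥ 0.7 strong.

weak negative

r = -0.22 < 0 so the relationship is negative.
|r| = 0.22, which falls in the weak range.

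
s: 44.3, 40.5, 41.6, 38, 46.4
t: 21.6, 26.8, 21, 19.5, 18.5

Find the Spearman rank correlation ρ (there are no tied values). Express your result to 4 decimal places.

Rank s: 4, 2, 3, 1, 5
Rank t: 4, 5, 3, 2, 1
d = rank(s) − rank(t): 0, -3, 0, -1, 4; Σd² = 26
ρ = 1 − 6Σd² / [n(n²−1)] = 1 − 6×26 / (5×24) = 1 − 156/120 ≈ -0.3000

-0.3000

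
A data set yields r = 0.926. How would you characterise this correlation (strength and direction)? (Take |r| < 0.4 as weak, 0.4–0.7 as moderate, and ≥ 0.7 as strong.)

strong positive

r = 0.926 > 0 so the relationship is positive.
|r| = 0.926, which falls in the strong range.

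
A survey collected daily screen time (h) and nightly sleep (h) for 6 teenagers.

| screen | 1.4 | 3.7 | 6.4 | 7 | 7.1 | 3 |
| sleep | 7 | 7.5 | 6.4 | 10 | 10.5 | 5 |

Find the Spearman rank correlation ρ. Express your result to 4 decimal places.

0.7143

Rank screen: 1, 3, 4, 5, 6, 2
Rank sleep: 3, 4, 2, 5, 6, 1
d = rank(screen) − rank(sleep): -2, -1, 2, 0, 0, 1; Σd² = 10
ρ = 1 − 6Σd² / [n(n²−1)] = 1 − 6×10 / (6×35) = 1 − 60/210 ≈ 0.7143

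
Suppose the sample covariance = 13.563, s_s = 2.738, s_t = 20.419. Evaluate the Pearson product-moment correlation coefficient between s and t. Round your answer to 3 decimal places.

0.243

r = Cov(s,t) / (s_s · s_t) = 13.563 / (2.738 × 20.419)
  = 13.563 / 55.9072 ≈ 0.243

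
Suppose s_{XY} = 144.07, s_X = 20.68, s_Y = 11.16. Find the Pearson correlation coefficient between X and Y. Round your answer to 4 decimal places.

r = Cov(X,Y) / (s_X · s_Y) = 144.07 / (20.68 × 11.16)
  = 144.07 / 230.7888 ≈ 0.6243

0.6243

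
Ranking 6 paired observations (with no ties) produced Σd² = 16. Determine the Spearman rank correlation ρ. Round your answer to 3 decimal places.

0.543

ρ = 1 − 6Σd² / [n(n²−1)] = 1 − 6×16 / (6×35)
  = 1 − 96/210 = 1 − 0.4571 ≈ 0.543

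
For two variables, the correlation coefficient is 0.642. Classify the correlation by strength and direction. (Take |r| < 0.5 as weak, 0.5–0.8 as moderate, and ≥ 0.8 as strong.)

r = 0.642 > 0 so the relationship is positive.
|r| = 0.642, which falls in the moderate range.

moderate positive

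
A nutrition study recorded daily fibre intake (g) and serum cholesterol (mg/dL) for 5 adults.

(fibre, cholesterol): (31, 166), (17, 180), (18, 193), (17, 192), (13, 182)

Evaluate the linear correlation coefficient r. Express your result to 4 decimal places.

n = 5, Σx = 96, Σy = 913, Σx² = 2032, Σy² = 167193, Σxy = 17310
nΣxy − ΣxΣy = 86550 − 87648 = -1098
nΣx² − (Σx)² = 10160 − 9216 = 944; nΣy² − (Σy)² = 835965 − 833569 = 2396
r = -1098 / √(944 × 2396) = -1098 / 1503.9362 ≈ -0.7301

-0.7301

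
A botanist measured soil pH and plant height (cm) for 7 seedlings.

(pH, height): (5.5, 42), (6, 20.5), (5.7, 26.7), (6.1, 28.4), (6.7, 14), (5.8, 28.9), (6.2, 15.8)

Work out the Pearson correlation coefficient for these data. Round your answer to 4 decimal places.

-0.8486

n = 7, Σx = 42, Σy = 176.3, Σx² = 252.92, Σy² = 4984.55, Σxy = 1038.81
nΣxy − ΣxΣy = 7271.67 − 7404.6 = -132.93
nΣx² − (Σx)² = 1770.44 − 1764 = 6.44; nΣy² − (Σy)² = 34891.85 − 31081.69 = 3810.16
r = -132.93 / √(6.44 × 3810.16) = -132.93 / 156.6443 ≈ -0.8486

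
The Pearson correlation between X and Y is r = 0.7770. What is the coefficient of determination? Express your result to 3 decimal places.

0.604

r² = (0.7770)² = 0.604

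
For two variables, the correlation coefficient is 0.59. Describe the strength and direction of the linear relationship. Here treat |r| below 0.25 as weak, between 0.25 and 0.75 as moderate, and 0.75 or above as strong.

r = 0.59 > 0 so the relationship is positive.
|r| = 0.59, which falls in the moderate range.

moderate positive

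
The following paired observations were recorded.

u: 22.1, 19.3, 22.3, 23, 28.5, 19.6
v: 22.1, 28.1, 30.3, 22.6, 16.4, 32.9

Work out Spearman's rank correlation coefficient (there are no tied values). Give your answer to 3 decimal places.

-0.600

Rank u: 3, 1, 4, 5, 6, 2
Rank v: 2, 4, 5, 3, 1, 6
d = rank(u) − rank(v): 1, -3, -1, 2, 5, -4; Σd² = 56
ρ = 1 − 6Σd² / [n(n²−1)] = 1 − 6×56 / (6×35) = 1 − 336/210 ≈ -0.600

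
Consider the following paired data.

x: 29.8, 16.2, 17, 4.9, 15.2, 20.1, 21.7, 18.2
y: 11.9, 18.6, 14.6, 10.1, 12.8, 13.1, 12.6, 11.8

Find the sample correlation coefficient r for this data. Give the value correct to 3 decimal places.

n = 8, Σx = 143.1, Σy = 105.5, Σx² = 2900.67, Σy² = 1436.19, Σxy = 1899.68
nΣxy − ΣxΣy = 15197.44 − 15097.05 = 100.39
nΣx² − (Σx)² = 23205.36 − 20477.61 = 2727.75; nΣy² − (Σy)² = 11489.52 − 11130.25 = 359.27
r = 100.39 / √(2727.75 × 359.27) = 100.39 / 989.9489 ≈ 0.101

0.101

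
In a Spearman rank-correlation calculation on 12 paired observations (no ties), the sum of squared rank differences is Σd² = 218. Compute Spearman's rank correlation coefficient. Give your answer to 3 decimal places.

ρ = 1 − 6Σd² / [n(n²−1)] = 1 − 6×218 / (12×143)
  = 1 − 1308/1716 = 1 − 0.7622 ≈ 0.238

0.238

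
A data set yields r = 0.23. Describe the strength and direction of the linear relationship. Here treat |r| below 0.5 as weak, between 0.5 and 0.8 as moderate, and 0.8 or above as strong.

r = 0.23 > 0 so the relationship is positive.
|r| = 0.23, which falls in the weak range.

weak positive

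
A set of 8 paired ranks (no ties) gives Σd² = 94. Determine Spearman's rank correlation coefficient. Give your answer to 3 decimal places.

-0.119

ρ = 1 − 6Σd² / [n(n²−1)] = 1 − 6×94 / (8×63)
  = 1 − 564/504 = 1 − 1.1190 ≈ -0.119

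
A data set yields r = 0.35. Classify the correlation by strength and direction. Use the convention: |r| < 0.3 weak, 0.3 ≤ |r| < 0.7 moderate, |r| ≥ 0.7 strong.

moderate positive

r = 0.35 > 0 so the relationship is positive.
|r| = 0.35, which falls in the moderate range.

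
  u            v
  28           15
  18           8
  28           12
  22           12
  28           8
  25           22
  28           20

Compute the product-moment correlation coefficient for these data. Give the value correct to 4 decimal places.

0.3484

n = 7, Σu = 177, Σv = 97, Σu² = 4569, Σv² = 1525, Σuv = 2498
nΣuv − ΣuΣv = 17486 − 17169 = 317
nΣu² − (Σu)² = 31983 − 31329 = 654; nΣv² − (Σv)² = 10675 − 9409 = 1266
r = 317 / √(654 × 1266) = 317 / 909.9253 ≈ 0.3484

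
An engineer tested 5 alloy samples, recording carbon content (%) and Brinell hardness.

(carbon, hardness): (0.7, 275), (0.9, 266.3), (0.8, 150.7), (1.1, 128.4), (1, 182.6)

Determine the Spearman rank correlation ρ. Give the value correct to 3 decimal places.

-0.700

Rank carbon: 1, 3, 2, 5, 4
Rank hardness: 5, 4, 2, 1, 3
d = rank(carbon) − rank(hardness): -4, -1, 0, 4, 1; Σd² = 34
ρ = 1 − 6Σd² / [n(n²−1)] = 1 − 6×34 / (5×24) = 1 − 204/120 ≈ -0.700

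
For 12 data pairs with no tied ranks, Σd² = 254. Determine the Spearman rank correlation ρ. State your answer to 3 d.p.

0.112

ρ = 1 − 6Σd² / [n(n²−1)] = 1 − 6×254 / (12×143)
  = 1 − 1524/1716 = 1 − 0.8881 ≈ 0.112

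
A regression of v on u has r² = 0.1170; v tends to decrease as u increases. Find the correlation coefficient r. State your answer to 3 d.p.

-0.342

|r| = √0.1170 = 0.342
The association is negative, so r = −0.342.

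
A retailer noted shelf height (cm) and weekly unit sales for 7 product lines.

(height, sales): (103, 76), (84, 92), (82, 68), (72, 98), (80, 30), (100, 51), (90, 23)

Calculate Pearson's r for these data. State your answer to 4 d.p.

n = 7, Σx = 611, Σy = 438, Σx² = 54073, Σy² = 32498, Σxy = 37758
nΣxy − ΣxΣy = 264306 − 267618 = -3312
nΣx² − (Σx)² = 378511 − 373321 = 5190; nΣy² − (Σy)² = 227486 − 191844 = 35642
r = -3312 / √(5190 × 35642) = -3312 / 13600.8081 ≈ -0.2435

-0.2435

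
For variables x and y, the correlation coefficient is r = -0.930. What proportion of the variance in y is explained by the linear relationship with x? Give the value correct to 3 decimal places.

r² = (-0.930)² = 0.865

0.865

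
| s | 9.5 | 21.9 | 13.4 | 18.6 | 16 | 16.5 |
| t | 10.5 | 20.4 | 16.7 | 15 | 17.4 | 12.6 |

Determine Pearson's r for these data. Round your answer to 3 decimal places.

0.736

n = 6, Σs = 95.9, Σt = 92.6, Σs² = 1623.63, Σt² = 1491.82, Σst = 1535.59
nΣst − ΣsΣt = 9213.54 − 8880.34 = 333.2
nΣs² − (Σs)² = 9741.78 − 9196.81 = 544.97; nΣt² − (Σt)² = 8950.92 − 8574.76 = 376.16
r = 333.2 / √(544.97 × 376.16) = 333.2 / 452.7647 ≈ 0.736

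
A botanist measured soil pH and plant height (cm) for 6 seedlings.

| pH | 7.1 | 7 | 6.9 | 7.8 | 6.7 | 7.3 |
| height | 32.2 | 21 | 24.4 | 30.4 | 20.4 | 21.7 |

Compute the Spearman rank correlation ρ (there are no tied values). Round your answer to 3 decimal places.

0.600

Rank pH: 4, 3, 2, 6, 1, 5
Rank height: 6, 2, 4, 5, 1, 3
d = rank(pH) − rank(height): -2, 1, -2, 1, 0, 2; Σd² = 14
ρ = 1 − 6Σd² / [n(n²−1)] = 1 − 6×14 / (6×35) = 1 − 84/210 ≈ 0.600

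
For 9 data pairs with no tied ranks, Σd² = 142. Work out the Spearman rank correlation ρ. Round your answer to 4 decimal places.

ρ = 1 − 6Σd² / [n(n²−1)] = 1 − 6×142 / (9×80)
  = 1 − 852/720 = 1 − 1.18333 ≈ -0.1833

-0.1833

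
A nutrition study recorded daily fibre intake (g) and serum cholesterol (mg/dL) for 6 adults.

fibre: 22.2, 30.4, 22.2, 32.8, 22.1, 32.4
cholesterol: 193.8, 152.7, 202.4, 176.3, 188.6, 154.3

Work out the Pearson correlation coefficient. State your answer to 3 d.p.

n = 6, Σx = 162.1, Σy = 1068.1, Σx² = 4523.85, Σy² = 192301.63, Σxy = 28387.74
nΣxy − ΣxΣy = 170326.44 − 173139.01 = -2812.57
nΣx² − (Σx)² = 27143.1 − 26276.41 = 866.69; nΣy² − (Σy)² = 1153809.78 − 1140837.61 = 12972.17
r = -2812.57 / √(866.69 × 12972.17) = -2812.57 / 3353.0359 ≈ -0.839

-0.839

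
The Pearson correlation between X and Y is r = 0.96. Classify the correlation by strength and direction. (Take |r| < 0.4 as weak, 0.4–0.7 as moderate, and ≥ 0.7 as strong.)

strong positive

r = 0.96 > 0 so the relationship is positive.
|r| = 0.96, which falls in the strong range.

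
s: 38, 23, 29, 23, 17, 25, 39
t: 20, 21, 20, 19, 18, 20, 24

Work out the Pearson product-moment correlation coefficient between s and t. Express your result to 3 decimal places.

n = 7, Σs = 194, Σt = 142, Σs² = 5778, Σt² = 2902, Σst = 4002
nΣst − ΣsΣt = 28014 − 27548 = 466
nΣs² − (Σs)² = 40446 − 37636 = 2810; nΣt² − (Σt)² = 20314 − 20164 = 150
r = 466 / √(2810 × 150) = 466 / 649.2303 ≈ 0.718

0.718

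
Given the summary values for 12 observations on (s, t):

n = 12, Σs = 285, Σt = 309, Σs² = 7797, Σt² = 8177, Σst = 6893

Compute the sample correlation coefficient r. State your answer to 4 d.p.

r = (nΣst − ΣsΣt) / √[(nΣs² − (Σs)²)(nΣt² − (Σt)²)]
Numerator: 12×6893 − 285×309 = -5349
Denominator: √[(93564 − 81225)(98124 − 95481)] = √[12339 × 2643] = 5710.6897
r = -5349 / 5710.6897 ≈ -0.9367

-0.9367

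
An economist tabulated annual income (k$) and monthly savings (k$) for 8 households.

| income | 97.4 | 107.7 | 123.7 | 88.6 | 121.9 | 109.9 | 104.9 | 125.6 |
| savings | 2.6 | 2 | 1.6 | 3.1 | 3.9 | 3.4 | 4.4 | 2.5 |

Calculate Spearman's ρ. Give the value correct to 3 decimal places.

Rank income: 2, 4, 7, 1, 6, 5, 3, 8
Rank savings: 4, 2, 1, 5, 7, 6, 8, 3
d = rank(income) − rank(savings): -2, 2, 6, -4, -1, -1, -5, 5; Σd² = 112
ρ = 1 − 6Σd² / [n(n²−1)] = 1 − 6×112 / (8×63) = 1 − 672/504 ≈ -0.333

-0.333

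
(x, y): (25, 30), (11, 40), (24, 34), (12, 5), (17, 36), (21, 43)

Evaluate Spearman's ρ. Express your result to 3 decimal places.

-0.200

Rank x: 6, 1, 5, 2, 3, 4
Rank y: 2, 5, 3, 1, 4, 6
d = rank(x) − rank(y): 4, -4, 2, 1, -1, -2; Σd² = 42
ρ = 1 − 6Σd² / [n(n²−1)] = 1 − 6×42 / (6×35) = 1 − 252/210 ≈ -0.200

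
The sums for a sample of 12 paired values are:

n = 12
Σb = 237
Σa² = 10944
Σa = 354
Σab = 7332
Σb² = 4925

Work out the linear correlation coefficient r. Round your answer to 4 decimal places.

0.9734

r = (nΣab − ΣaΣb) / √[(nΣa² − (Σa)²)(nΣb² − (Σb)²)]
Numerator: 12×7332 − 354×237 = 4086
Denominator: √[(131328 − 125316)(59100 − 56169)] = √[6012 × 2931] = 4197.7580
r = 4086 / 4197.7580 ≈ 0.9734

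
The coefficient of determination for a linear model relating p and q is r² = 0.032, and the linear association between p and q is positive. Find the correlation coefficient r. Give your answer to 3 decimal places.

|r| = √0.032 = 0.179
The association is positive, so r = 0.179.

0.179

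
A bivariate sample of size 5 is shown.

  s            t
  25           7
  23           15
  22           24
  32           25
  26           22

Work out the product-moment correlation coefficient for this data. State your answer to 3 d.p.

n = 5, Σs = 128, Σt = 93, Σs² = 3338, Σt² = 1959, Σst = 2420
nΣst − ΣsΣt = 12100 − 11904 = 196
nΣs² − (Σs)² = 16690 − 16384 = 306; nΣt² − (Σt)² = 9795 − 8649 = 1146
r = 196 / √(306 × 1146) = 196 / 592.1790 ≈ 0.331

0.331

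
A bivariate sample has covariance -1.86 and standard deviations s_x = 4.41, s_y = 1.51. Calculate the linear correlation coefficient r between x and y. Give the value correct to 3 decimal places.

-0.279

r = Cov(x,y) / (s_x · s_y) = -1.86 / (4.41 × 1.51)
  = -1.86 / 6.6591 ≈ -0.279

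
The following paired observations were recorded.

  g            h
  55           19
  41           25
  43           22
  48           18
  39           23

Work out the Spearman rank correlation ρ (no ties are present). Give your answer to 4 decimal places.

Rank g: 5, 2, 3, 4, 1
Rank h: 2, 5, 3, 1, 4
d = rank(g) − rank(h): 3, -3, 0, 3, -3; Σd² = 36
ρ = 1 − 6Σd² / [n(n²−1)] = 1 − 6×36 / (5×24) = 1 − 216/120 ≈ -0.8000

-0.8000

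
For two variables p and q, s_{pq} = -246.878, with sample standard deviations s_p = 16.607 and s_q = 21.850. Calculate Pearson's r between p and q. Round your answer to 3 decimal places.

-0.680

r = Cov(p,q) / (s_p · s_q) = -246.878 / (16.607 × 21.850)
  = -246.878 / 362.8630 ≈ -0.680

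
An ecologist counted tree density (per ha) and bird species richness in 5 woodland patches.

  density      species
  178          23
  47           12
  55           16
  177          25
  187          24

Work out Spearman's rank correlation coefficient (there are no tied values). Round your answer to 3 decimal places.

Rank density: 4, 1, 2, 3, 5
Rank species: 3, 1, 2, 5, 4
d = rank(density) − rank(species): 1, 0, 0, -2, 1; Σd² = 6
ρ = 1 − 6Σd² / [n(n²−1)] = 1 − 6×6 / (5×24) = 1 − 36/120 ≈ 0.700

0.700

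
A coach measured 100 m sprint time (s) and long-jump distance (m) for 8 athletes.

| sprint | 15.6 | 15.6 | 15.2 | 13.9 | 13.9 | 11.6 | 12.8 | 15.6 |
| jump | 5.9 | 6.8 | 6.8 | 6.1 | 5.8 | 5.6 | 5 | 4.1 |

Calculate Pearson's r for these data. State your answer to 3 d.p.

n = 8, Σx = 114.2, Σy = 46.1, Σx² = 1645.94, Σy² = 271.31, Σxy = 659.81
nΣxy − ΣxΣy = 5278.48 − 5264.62 = 13.86
nΣx² − (Σx)² = 13167.52 − 13041.64 = 125.88; nΣy² − (Σy)² = 2170.48 − 2125.21 = 45.27
r = 13.86 / √(125.88 × 45.27) = 13.86 / 75.4890 ≈ 0.184

0.184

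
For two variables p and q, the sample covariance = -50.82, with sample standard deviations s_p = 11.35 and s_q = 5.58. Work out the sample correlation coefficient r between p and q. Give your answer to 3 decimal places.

-0.802

r = Cov(p,q) / (s_p · s_q) = -50.82 / (11.35 × 5.58)
  = -50.82 / 63.3330 ≈ -0.802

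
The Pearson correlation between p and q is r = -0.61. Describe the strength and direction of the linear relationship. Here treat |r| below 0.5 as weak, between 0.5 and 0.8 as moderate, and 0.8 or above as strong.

moderate negative

r = -0.61 < 0 so the relationship is negative.
|r| = 0.61, which falls in the moderate range.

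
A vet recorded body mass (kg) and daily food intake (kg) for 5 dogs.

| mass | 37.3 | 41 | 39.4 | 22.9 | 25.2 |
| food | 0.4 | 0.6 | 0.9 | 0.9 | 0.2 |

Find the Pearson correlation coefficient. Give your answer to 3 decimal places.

n = 5, Σx = 165.8, Σy = 3, Σx² = 5784.1, Σy² = 2.18, Σxy = 100.63
nΣxy − ΣxΣy = 503.15 − 497.4 = 5.75
nΣx² − (Σx)² = 28920.5 − 27489.64 = 1430.86; nΣy² − (Σy)² = 10.9 − 9 = 1.9
r = 5.75 / √(1430.86 × 1.9) = 5.75 / 52.1405 ≈ 0.110

0.110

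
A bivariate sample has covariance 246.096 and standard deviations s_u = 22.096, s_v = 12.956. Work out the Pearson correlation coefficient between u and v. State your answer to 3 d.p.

0.860

r = Cov(u,v) / (s_u · s_v) = 246.096 / (22.096 × 12.956)
  = 246.096 / 286.2758 ≈ 0.860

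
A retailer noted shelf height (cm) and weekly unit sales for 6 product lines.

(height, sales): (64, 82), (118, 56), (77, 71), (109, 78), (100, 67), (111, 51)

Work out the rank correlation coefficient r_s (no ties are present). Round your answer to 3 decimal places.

Rank height: 1, 6, 2, 4, 3, 5
Rank sales: 6, 2, 4, 5, 3, 1
d = rank(height) − rank(sales): -5, 4, -2, -1, 0, 4; Σd² = 62
ρ = 1 − 6Σd² / [n(n²−1)] = 1 − 6×62 / (6×35) = 1 − 372/210 ≈ -0.771

-0.771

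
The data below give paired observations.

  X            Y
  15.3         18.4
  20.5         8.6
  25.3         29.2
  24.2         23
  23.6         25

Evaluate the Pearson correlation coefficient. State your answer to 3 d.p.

0.580

n = 5, ΣX = 108.9, ΣY = 104.2, ΣX² = 2437.03, ΣY² = 2419.16, ΣXY = 2343.18
nΣXY − ΣXΣY = 11715.9 − 11347.38 = 368.52
nΣX² − (ΣX)² = 12185.15 − 11859.21 = 325.94; nΣY² − (ΣY)² = 12095.8 − 10857.64 = 1238.16
r = 368.52 / √(325.94 × 1238.16) = 368.52 / 635.2683 ≈ 0.580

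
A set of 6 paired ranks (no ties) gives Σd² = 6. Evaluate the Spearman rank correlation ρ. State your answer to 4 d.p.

ρ = 1 − 6Σd² / [n(n²−1)] = 1 − 6×6 / (6×35)
  = 1 − 36/210 = 1 − 0.17143 ≈ 0.8286

0.8286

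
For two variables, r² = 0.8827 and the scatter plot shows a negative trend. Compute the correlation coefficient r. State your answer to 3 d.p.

-0.940

|r| = √0.8827 = 0.940
The association is negative, so r = −0.940.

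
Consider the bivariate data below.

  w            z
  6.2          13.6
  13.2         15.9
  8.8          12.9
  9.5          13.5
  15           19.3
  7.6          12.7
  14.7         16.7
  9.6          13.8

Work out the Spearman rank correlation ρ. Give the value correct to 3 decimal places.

Rank w: 1, 6, 3, 4, 8, 2, 7, 5
Rank z: 4, 6, 2, 3, 8, 1, 7, 5
d = rank(w) − rank(z): -3, 0, 1, 1, 0, 1, 0, 0; Σd² = 12
ρ = 1 − 6Σd² / [n(n²−1)] = 1 − 6×12 / (8×63) = 1 − 72/504 ≈ 0.857

0.857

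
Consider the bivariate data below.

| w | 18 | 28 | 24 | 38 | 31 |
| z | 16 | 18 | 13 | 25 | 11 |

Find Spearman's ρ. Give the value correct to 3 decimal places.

Rank w: 1, 3, 2, 5, 4
Rank z: 3, 4, 2, 5, 1
d = rank(w) − rank(z): -2, -1, 0, 0, 3; Σd² = 14
ρ = 1 − 6Σd² / [n(n²−1)] = 1 − 6×14 / (5×24) = 1 − 84/120 ≈ 0.300

0.300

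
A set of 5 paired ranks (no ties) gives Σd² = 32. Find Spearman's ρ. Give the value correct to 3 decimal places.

ρ = 1 − 6Σd² / [n(n²−1)] = 1 − 6×32 / (5×24)
  = 1 − 192/120 = 1 − 1.6000 ≈ -0.600

-0.600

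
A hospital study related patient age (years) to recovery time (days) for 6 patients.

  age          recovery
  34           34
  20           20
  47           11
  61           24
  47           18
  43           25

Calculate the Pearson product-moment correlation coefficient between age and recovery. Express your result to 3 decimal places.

n = 6, Σx = 252, Σy = 132, Σx² = 11544, Σy² = 3202, Σxy = 5458
nΣxy − ΣxΣy = 32748 − 33264 = -516
nΣx² − (Σx)² = 69264 − 63504 = 5760; nΣy² − (Σy)² = 19212 − 17424 = 1788
r = -516 / √(5760 × 1788) = -516 / 3209.1868 ≈ -0.161

-0.161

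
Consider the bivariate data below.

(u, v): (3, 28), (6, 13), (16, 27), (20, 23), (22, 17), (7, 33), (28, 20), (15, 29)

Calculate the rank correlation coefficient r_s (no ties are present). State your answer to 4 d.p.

-0.3571

Rank u: 1, 2, 5, 6, 7, 3, 8, 4
Rank v: 6, 1, 5, 4, 2, 8, 3, 7
d = rank(u) − rank(v): -5, 1, 0, 2, 5, -5, 5, -3; Σd² = 114
ρ = 1 − 6Σd² / [n(n²−1)] = 1 − 6×114 / (8×63) = 1 − 684/504 ≈ -0.3571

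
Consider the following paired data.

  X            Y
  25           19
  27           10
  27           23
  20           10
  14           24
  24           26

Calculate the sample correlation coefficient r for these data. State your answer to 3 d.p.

-0.175

n = 6, ΣX = 137, ΣY = 112, ΣX² = 3255, ΣY² = 2342, ΣXY = 2526
nΣXY − ΣXΣY = 15156 − 15344 = -188
nΣX² − (ΣX)² = 19530 − 18769 = 761; nΣY² − (ΣY)² = 14052 − 12544 = 1508
r = -188 / √(761 × 1508) = -188 / 1071.2553 ≈ -0.175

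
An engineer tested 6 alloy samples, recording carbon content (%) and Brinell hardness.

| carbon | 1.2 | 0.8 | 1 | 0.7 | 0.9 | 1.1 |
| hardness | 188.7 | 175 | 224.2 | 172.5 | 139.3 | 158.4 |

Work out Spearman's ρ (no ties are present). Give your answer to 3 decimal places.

0.257

Rank carbon: 6, 2, 4, 1, 3, 5
Rank hardness: 5, 4, 6, 3, 1, 2
d = rank(carbon) − rank(hardness): 1, -2, -2, -2, 2, 3; Σd² = 26
ρ = 1 − 6Σd² / [n(n²−1)] = 1 − 6×26 / (6×35) = 1 − 156/210 ≈ 0.257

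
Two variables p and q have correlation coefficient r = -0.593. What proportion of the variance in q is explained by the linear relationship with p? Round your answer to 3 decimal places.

0.352

r² = (-0.593)² = 0.352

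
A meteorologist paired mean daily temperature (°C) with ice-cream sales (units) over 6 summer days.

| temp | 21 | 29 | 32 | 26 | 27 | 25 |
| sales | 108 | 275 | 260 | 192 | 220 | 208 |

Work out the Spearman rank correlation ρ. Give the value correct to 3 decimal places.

Rank temp: 1, 5, 6, 3, 4, 2
Rank sales: 1, 6, 5, 2, 4, 3
d = rank(temp) − rank(sales): 0, -1, 1, 1, 0, -1; Σd² = 4
ρ = 1 − 6Σd² / [n(n²−1)] = 1 − 6×4 / (6×35) = 1 − 24/210 ≈ 0.886

0.886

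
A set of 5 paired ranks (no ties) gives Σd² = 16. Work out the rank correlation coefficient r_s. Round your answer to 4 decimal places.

0.2000

ρ = 1 − 6Σd² / [n(n²−1)] = 1 − 6×16 / (5×24)
  = 1 − 96/120 = 1 − 0.80000 ≈ 0.2000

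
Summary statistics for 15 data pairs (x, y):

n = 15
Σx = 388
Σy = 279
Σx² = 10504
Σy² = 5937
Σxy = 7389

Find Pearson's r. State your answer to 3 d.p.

r = (nΣxy − ΣxΣy) / √[(nΣx² − (Σx)²)(nΣy² − (Σy)²)]
Numerator: 15×7389 − 388×279 = 2583
Denominator: √[(157560 − 150544)(89055 − 77841)] = √[7016 × 11214] = 8870.0295
r = 2583 / 8870.0295 ≈ 0.291

0.291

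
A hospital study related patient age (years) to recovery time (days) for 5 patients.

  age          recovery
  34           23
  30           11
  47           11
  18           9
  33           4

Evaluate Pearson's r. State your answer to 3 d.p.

n = 5, Σx = 162, Σy = 58, Σx² = 5678, Σy² = 868, Σxy = 1923
nΣxy − ΣxΣy = 9615 − 9396 = 219
nΣx² − (Σx)² = 28390 − 26244 = 2146; nΣy² − (Σy)² = 4340 − 3364 = 976
r = 219 / √(2146 × 976) = 219 / 1447.2374 ≈ 0.151

0.151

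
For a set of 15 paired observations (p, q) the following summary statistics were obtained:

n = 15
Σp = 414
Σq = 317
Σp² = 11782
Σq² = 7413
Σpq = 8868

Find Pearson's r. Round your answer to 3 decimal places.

0.236

r = (nΣpq − ΣpΣq) / √[(nΣp² − (Σp)²)(nΣq² − (Σq)²)]
Numerator: 15×8868 − 414×317 = 1782
Denominator: √[(176730 − 171396)(111195 − 100489)] = √[5334 × 10706] = 7556.8382
r = 1782 / 7556.8382 ≈ 0.236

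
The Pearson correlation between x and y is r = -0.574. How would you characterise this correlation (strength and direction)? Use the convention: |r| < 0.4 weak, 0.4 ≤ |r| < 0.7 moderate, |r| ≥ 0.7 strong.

moderate negative

r = -0.574 < 0 so the relationship is negative.
|r| = 0.574, which falls in the moderate range.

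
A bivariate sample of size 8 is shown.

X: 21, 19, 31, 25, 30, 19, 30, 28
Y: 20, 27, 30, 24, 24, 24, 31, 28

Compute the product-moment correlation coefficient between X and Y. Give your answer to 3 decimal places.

0.574

n = 8, ΣX = 203, ΣY = 208, ΣX² = 5333, ΣY² = 5502, ΣXY = 5353
nΣXY − ΣXΣY = 42824 − 42224 = 600
nΣX² − (ΣX)² = 42664 − 41209 = 1455; nΣY² − (ΣY)² = 44016 − 43264 = 752
r = 600 / √(1455 × 752) = 600 / 1046.0210 ≈ 0.574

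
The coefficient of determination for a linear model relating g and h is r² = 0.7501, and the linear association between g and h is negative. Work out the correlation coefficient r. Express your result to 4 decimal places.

|r| = √0.7501 = 0.8661
The association is negative, so r = −0.8661.

-0.8661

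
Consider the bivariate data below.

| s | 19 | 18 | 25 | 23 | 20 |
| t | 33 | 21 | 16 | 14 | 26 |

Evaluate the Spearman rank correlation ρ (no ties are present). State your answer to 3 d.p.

Rank s: 2, 1, 5, 4, 3
Rank t: 5, 3, 2, 1, 4
d = rank(s) − rank(t): -3, -2, 3, 3, -1; Σd² = 32
ρ = 1 − 6Σd² / [n(n²−1)] = 1 − 6×32 / (5×24) = 1 − 192/120 ≈ -0.600

-0.600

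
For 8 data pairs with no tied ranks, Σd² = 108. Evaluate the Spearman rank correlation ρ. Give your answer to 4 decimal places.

ρ = 1 − 6Σd² / [n(n²−1)] = 1 − 6×108 / (8×63)
  = 1 − 648/504 = 1 − 1.28571 ≈ -0.2857

-0.2857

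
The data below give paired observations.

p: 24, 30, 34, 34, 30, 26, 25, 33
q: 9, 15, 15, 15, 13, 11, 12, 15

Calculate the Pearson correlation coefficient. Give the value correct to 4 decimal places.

n = 8, Σp = 236, Σq = 105, Σp² = 7078, Σq² = 1415, Σpq = 3157
nΣpq − ΣpΣq = 25256 − 24780 = 476
nΣp² − (Σp)² = 56624 − 55696 = 928; nΣq² − (Σq)² = 11320 − 11025 = 295
r = 476 / √(928 × 295) = 476 / 523.2208 ≈ 0.9097

0.9097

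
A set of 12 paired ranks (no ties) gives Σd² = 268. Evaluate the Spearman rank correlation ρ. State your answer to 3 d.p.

ρ = 1 − 6Σd² / [n(n²−1)] = 1 − 6×268 / (12×143)
  = 1 − 1608/1716 = 1 − 0.9371 ≈ 0.063

0.063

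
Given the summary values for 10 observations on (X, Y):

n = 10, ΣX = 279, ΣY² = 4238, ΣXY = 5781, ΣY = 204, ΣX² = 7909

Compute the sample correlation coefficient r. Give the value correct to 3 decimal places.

r = (nΣXY − ΣXΣY) / √[(nΣX² − (ΣX)²)(nΣY² − (ΣY)²)]
Numerator: 10×5781 − 279×204 = 894
Denominator: √[(79090 − 77841)(42380 − 41616)] = √[1249 × 764] = 976.8500
r = 894 / 976.8500 ≈ 0.915

0.915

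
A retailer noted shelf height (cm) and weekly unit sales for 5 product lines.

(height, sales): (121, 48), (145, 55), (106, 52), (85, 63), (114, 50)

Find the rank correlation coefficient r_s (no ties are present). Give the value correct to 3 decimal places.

-0.400

Rank height: 4, 5, 2, 1, 3
Rank sales: 1, 4, 3, 5, 2
d = rank(height) − rank(sales): 3, 1, -1, -4, 1; Σd² = 28
ρ = 1 − 6Σd² / [n(n²−1)] = 1 − 6×28 / (5×24) = 1 − 168/120 ≈ -0.400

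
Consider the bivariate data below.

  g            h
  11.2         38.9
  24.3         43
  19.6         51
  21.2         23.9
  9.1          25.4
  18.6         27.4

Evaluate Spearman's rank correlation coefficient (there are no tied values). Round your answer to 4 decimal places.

Rank g: 2, 6, 4, 5, 1, 3
Rank h: 4, 5, 6, 1, 2, 3
d = rank(g) − rank(h): -2, 1, -2, 4, -1, 0; Σd² = 26
ρ = 1 − 6Σd² / [n(n²−1)] = 1 − 6×26 / (6×35) = 1 − 156/210 ≈ 0.2571

0.2571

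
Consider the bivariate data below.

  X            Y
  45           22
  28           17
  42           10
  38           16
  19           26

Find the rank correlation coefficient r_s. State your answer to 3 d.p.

Rank X: 5, 2, 4, 3, 1
Rank Y: 4, 3, 1, 2, 5
d = rank(X) − rank(Y): 1, -1, 3, 1, -4; Σd² = 28
ρ = 1 − 6Σd² / [n(n²−1)] = 1 − 6×28 / (5×24) = 1 − 168/120 ≈ -0.400

-0.400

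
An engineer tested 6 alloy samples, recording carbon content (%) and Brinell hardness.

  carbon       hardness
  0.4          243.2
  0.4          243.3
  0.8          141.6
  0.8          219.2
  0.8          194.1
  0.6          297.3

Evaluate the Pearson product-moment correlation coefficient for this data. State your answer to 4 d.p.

-0.5987

n = 6, Σx = 3.8, Σy = 1338.7, Σx² = 2.6, Σy² = 312502.43, Σxy = 816.9
nΣxy − ΣxΣy = 4901.4 − 5087.06 = -185.66
nΣx² − (Σx)² = 15.6 − 14.44 = 1.16; nΣy² − (Σy)² = 1875014.58 − 1792117.69 = 82896.89
r = -185.66 / √(1.16 × 82896.89) = -185.66 / 310.0974 ≈ -0.5987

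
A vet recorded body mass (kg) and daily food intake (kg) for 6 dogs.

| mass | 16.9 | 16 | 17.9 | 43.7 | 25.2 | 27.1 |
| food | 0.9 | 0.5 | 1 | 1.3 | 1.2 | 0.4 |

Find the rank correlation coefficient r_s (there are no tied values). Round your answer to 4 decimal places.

0.4286

Rank mass: 2, 1, 3, 6, 4, 5
Rank food: 3, 2, 4, 6, 5, 1
d = rank(mass) − rank(food): -1, -1, -1, 0, -1, 4; Σd² = 20
ρ = 1 − 6Σd² / [n(n²−1)] = 1 − 6×20 / (6×35) = 1 − 120/210 ≈ 0.4286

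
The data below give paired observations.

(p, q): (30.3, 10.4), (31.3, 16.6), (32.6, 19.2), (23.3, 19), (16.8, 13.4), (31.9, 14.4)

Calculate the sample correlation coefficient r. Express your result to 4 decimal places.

0.1080

n = 6, Σp = 166.2, Σq = 93, Σp² = 4803.28, Σq² = 1500.28, Σpq = 2587.8
nΣpq − ΣpΣq = 15526.8 − 15456.6 = 70.2
nΣp² − (Σp)² = 28819.68 − 27622.44 = 1197.24; nΣq² − (Σq)² = 9001.68 − 8649 = 352.68
r = 70.2 / √(1197.24 × 352.68) = 70.2 / 649.8020 ≈ 0.1080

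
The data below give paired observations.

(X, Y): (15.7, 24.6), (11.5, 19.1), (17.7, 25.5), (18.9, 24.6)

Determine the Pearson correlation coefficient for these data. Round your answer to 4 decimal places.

0.9124

n = 4, ΣX = 63.8, ΣY = 93.8, ΣX² = 1049.24, ΣY² = 2225.38, ΣXY = 1522.16
nΣXY − ΣXΣY = 6088.64 − 5984.44 = 104.2
nΣX² − (ΣX)² = 4196.96 − 4070.44 = 126.52; nΣY² − (ΣY)² = 8901.52 − 8798.44 = 103.08
r = 104.2 / √(126.52 × 103.08) = 104.2 / 114.2002 ≈ 0.9124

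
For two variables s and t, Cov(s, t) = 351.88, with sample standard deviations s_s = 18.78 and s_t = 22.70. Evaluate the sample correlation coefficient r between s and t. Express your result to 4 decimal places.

r = Cov(s,t) / (s_s · s_t) = 351.88 / (18.78 × 22.70)
  = 351.88 / 426.3060 ≈ 0.8254

0.8254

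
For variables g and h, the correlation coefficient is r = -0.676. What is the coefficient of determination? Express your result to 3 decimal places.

0.457

r² = (-0.676)² = 0.457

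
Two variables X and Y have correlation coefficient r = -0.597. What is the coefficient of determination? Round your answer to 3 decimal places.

r² = (-0.597)² = 0.356

0.356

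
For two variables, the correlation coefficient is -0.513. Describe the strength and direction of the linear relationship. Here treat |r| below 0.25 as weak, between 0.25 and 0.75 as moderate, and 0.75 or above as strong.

r = -0.513 < 0 so the relationship is negative.
|r| = 0.513, which falls in the moderate range.

moderate negative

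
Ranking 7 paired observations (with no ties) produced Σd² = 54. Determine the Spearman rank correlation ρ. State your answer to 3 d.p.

ρ = 1 − 6Σd² / [n(n²−1)] = 1 − 6×54 / (7×48)
  = 1 − 324/336 = 1 − 0.9643 ≈ 0.036

0.036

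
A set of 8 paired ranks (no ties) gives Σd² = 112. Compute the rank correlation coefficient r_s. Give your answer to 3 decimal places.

ρ = 1 − 6Σd² / [n(n²−1)] = 1 − 6×112 / (8×63)
  = 1 − 672/504 = 1 − 1.3333 ≈ -0.333

-0.333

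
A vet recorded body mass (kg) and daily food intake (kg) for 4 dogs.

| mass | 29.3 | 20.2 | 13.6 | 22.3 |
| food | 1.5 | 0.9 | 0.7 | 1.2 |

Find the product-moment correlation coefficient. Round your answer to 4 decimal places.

0.9726

n = 4, Σx = 85.4, Σy = 4.3, Σx² = 1948.78, Σy² = 4.99, Σxy = 98.41
nΣxy − ΣxΣy = 393.64 − 367.22 = 26.42
nΣx² − (Σx)² = 7795.12 − 7293.16 = 501.96; nΣy² − (Σy)² = 19.96 − 18.49 = 1.47
r = 26.42 / √(501.96 × 1.47) = 26.42 / 27.1640 ≈ 0.9726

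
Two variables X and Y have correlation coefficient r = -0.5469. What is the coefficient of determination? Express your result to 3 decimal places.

r² = (-0.5469)² = 0.299

0.299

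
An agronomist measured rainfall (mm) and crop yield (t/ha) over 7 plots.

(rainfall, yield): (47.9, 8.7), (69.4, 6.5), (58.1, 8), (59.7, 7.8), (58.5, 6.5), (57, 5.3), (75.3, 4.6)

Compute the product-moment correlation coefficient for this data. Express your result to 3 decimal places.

n = 7, Σx = 425.9, Σy = 47.4, Σx² = 26391.81, Σy² = 334.28, Σxy = 2827.02
nΣxy − ΣxΣy = 19789.14 − 20187.66 = -398.52
nΣx² − (Σx)² = 184742.67 − 181390.81 = 3351.86; nΣy² − (Σy)² = 2339.96 − 2246.76 = 93.2
r = -398.52 / √(3351.86 × 93.2) = -398.52 / 558.9216 ≈ -0.713

-0.713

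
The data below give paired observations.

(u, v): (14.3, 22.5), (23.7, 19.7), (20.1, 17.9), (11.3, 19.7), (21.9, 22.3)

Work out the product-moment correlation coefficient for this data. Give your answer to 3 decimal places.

-0.120

n = 5, Σu = 91.3, Σv = 102.1, Σu² = 1777.49, Σv² = 2100.13, Σuv = 1859.41
nΣuv − ΣuΣv = 9297.05 − 9321.73 = -24.68
nΣu² − (Σu)² = 8887.45 − 8335.69 = 551.76; nΣv² − (Σv)² = 10500.65 − 10424.41 = 76.24
r = -24.68 / √(551.76 × 76.24) = -24.68 / 205.1004 ≈ -0.120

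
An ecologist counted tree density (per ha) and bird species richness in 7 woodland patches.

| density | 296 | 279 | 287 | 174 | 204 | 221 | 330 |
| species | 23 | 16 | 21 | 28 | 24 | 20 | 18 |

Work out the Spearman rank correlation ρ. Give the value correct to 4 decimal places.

-0.5714

Rank density: 6, 4, 5, 1, 2, 3, 7
Rank species: 5, 1, 4, 7, 6, 3, 2
d = rank(density) − rank(species): 1, 3, 1, -6, -4, 0, 5; Σd² = 88
ρ = 1 − 6Σd² / [n(n²−1)] = 1 − 6×88 / (7×48) = 1 − 528/336 ≈ -0.5714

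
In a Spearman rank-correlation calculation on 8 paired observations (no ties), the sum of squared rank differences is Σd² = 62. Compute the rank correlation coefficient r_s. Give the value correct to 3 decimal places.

ρ = 1 − 6Σd² / [n(n²−1)] = 1 − 6×62 / (8×63)
  = 1 − 372/504 = 1 − 0.7381 ≈ 0.262

0.262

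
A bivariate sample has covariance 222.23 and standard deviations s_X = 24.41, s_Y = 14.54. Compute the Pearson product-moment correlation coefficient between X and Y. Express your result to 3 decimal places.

r = Cov(X,Y) / (s_X · s_Y) = 222.23 / (24.41 × 14.54)
  = 222.23 / 354.9214 ≈ 0.626

0.626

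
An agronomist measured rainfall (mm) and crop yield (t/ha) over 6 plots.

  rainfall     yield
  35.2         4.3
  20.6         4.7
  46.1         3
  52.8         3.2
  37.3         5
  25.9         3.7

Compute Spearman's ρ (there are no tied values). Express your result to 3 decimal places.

-0.543

Rank rainfall: 3, 1, 5, 6, 4, 2
Rank yield: 4, 5, 1, 2, 6, 3
d = rank(rainfall) − rank(yield): -1, -4, 4, 4, -2, -1; Σd² = 54
ρ = 1 − 6Σd² / [n(n²−1)] = 1 − 6×54 / (6×35) = 1 − 324/210 ≈ -0.543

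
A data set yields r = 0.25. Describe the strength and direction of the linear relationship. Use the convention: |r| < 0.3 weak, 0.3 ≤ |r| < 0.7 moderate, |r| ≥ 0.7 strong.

r = 0.25 > 0 so the relationship is positive.
|r| = 0.25, which falls in the weak range.

weak positive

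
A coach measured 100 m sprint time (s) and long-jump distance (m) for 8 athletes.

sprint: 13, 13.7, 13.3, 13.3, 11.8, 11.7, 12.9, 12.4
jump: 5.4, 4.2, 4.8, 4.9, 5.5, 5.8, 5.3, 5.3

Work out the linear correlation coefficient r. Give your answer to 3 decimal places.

-0.871

n = 8, Σx = 102.1, Σy = 41.2, Σx² = 1306.77, Σy² = 213.92, Σxy = 523.6
nΣxy − ΣxΣy = 4188.8 − 4206.52 = -17.72
nΣx² − (Σx)² = 10454.16 − 10424.41 = 29.75; nΣy² − (Σy)² = 1711.36 − 1697.44 = 13.92
r = -17.72 / √(29.75 × 13.92) = -17.72 / 20.3499 ≈ -0.871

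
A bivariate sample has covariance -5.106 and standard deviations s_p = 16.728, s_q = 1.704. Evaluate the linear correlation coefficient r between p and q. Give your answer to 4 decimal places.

r = Cov(p,q) / (s_p · s_q) = -5.106 / (16.728 × 1.704)
  = -5.106 / 28.5045 ≈ -0.1791

-0.1791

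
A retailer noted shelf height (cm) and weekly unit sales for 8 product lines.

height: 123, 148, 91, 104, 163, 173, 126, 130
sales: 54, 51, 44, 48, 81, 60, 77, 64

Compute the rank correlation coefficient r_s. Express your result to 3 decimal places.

Rank height: 3, 6, 1, 2, 7, 8, 4, 5
Rank sales: 4, 3, 1, 2, 8, 5, 7, 6
d = rank(height) − rank(sales): -1, 3, 0, 0, -1, 3, -3, -1; Σd² = 30
ρ = 1 − 6Σd² / [n(n²−1)] = 1 − 6×30 / (8×63) = 1 − 180/504 ≈ 0.643

0.643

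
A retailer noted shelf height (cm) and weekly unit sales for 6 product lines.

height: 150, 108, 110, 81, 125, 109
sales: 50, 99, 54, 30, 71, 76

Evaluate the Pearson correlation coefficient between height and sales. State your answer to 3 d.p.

0.171

n = 6, Σx = 683, Σy = 380, Σx² = 80331, Σy² = 26934, Σxy = 43721
nΣxy − ΣxΣy = 262326 − 259540 = 2786
nΣx² − (Σx)² = 481986 − 466489 = 15497; nΣy² − (Σy)² = 161604 − 144400 = 17204
r = 2786 / √(15497 × 17204) = 2786 / 16328.2084 ≈ 0.171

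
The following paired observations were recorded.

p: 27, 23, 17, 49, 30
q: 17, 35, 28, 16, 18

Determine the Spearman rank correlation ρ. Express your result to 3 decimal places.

Rank p: 3, 2, 1, 5, 4
Rank q: 2, 5, 4, 1, 3
d = rank(p) − rank(q): 1, -3, -3, 4, 1; Σd² = 36
ρ = 1 − 6Σd² / [n(n²−1)] = 1 − 6×36 / (5×24) = 1 − 216/120 ≈ -0.800

-0.800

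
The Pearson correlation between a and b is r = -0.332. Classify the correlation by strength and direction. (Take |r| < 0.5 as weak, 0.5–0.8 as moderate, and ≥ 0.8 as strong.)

weak negative

r = -0.332 < 0 so the relationship is negative.
|r| = 0.332, which falls in the weak range.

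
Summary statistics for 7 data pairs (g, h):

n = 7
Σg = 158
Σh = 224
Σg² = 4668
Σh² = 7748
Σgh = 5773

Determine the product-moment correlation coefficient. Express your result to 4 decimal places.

0.8970

r = (nΣgh − ΣgΣh) / √[(nΣg² − (Σg)²)(nΣh² − (Σh)²)]
Numerator: 7×5773 − 158×224 = 5019
Denominator: √[(32676 − 24964)(54236 − 50176)] = √[7712 × 4060] = 5595.5983
r = 5019 / 5595.5983 ≈ 0.8970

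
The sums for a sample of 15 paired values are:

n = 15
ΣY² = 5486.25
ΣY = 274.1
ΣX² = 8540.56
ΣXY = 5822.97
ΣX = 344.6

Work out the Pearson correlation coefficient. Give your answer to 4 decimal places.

r = (nΣXY − ΣXΣY) / √[(nΣX² − (ΣX)²)(nΣY² − (ΣY)²)]
Numerator: 15×5822.97 − 344.6×274.1 = -7110.31
Denominator: √[(128108.4 − 118749.16)(82293.75 − 75130.81)] = √[9359.24 × 7162.94] = 8187.7759
r = -7110.31 / 8187.7759 ≈ -0.8684

-0.8684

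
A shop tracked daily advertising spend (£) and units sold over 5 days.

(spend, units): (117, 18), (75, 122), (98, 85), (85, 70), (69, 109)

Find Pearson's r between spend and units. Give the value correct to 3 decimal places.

n = 5, Σx = 444, Σy = 404, Σx² = 40904, Σy² = 39214, Σxy = 33057
nΣxy − ΣxΣy = 165285 − 179376 = -14091
nΣx² − (Σx)² = 204520 − 197136 = 7384; nΣy² − (Σy)² = 196070 − 163216 = 32854
r = -14091 / √(7384 × 32854) = -14091 / 15575.4273 ≈ -0.905

-0.905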